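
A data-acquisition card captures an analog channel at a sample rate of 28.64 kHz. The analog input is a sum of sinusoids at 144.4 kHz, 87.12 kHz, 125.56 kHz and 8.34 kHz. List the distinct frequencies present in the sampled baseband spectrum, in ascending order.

fs/2 = 14.32 kHz.
144.4 kHz mod fs = 1.2 kHz.
1.2 kHz ≤ fs/2 = 14.32 kHz, appears at 1.2 kHz.
87.12 kHz mod fs = 1.2 kHz.
1.2 kHz ≤ fs/2 = 14.32 kHz, appears at 1.2 kHz.
125.56 kHz mod fs = 11 kHz.
11 kHz ≤ fs/2 = 14.32 kHz, appears at 11 kHz.
8.34 kHz ≤ fs/2 = 14.32 kHz, passes unchanged.
Distinct values: {1.2 kHz, 8.34 kHz, 11 kHz}.

1.2 kHz, 8.34 kHz, 11 kHz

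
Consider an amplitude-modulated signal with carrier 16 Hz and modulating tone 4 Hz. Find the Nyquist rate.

40 Hz

AM sidebands sit at fc ± fm = 12 Hz and 20 Hz.
Highest-frequency component: 20 Hz.
Nyquist rate = 2 × 20 Hz = 40 Hz.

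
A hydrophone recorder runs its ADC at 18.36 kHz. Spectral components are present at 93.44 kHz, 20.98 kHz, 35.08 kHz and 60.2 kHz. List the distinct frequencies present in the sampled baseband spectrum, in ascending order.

fs/2 = 9.18 kHz.
93.44 kHz mod fs = 1.64 kHz.
1.64 kHz ≤ fs/2 = 9.18 kHz, appears at 1.64 kHz.
20.98 kHz mod fs = 2.62 kHz.
2.62 kHz ≤ fs/2 = 9.18 kHz, appears at 2.62 kHz.
35.08 kHz mod fs = 16.72 kHz.
16.72 kHz > fs/2 = 9.18 kHz, folds to fs − 16.72 kHz = 1.64 kHz.
60.2 kHz mod fs = 5.12 kHz.
5.12 kHz ≤ fs/2 = 9.18 kHz, appears at 5.12 kHz.
Distinct values: {1.64 kHz, 2.62 kHz, 5.12 kHz}.

1.64 kHz, 2.62 kHz, 5.12 kHz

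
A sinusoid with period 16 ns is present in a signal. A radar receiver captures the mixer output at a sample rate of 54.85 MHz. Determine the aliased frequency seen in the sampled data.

T = 16 ns → f = 1/T = 62.5 MHz.
62.5 MHz mod fs = 7.65 MHz.
7.65 MHz ≤ fs/2 = 27.425 MHz, appears at 7.65 MHz.

7.65 MHz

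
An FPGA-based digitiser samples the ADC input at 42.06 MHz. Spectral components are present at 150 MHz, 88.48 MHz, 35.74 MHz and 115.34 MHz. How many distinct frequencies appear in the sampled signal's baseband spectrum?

4

fs/2 = 21.03 MHz.
150 MHz mod fs = 23.82 MHz.
23.82 MHz > fs/2 = 21.03 MHz, folds to fs − 23.82 MHz = 18.24 MHz.
88.48 MHz mod fs = 4.36 MHz.
4.36 MHz ≤ fs/2 = 21.03 MHz, appears at 4.36 MHz.
35.74 MHz > fs/2 = 21.03 MHz, folds to fs − 35.74 MHz = 6.32 MHz.
115.34 MHz mod fs = 31.22 MHz.
31.22 MHz > fs/2 = 21.03 MHz, folds to fs − 31.22 MHz = 10.84 MHz.
Distinct values: {4.36 MHz, 6.32 MHz, 10.84 MHz, 18.24 MHz} → 4.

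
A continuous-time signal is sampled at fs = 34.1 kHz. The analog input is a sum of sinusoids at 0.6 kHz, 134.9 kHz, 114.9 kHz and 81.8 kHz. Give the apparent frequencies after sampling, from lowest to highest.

0.6 kHz, 1.5 kHz, 12.6 kHz, 13.6 kHz

fs/2 = 17.05 kHz.
0.6 kHz ≤ fs/2 = 17.05 kHz, passes unchanged.
134.9 kHz mod fs = 32.6 kHz.
32.6 kHz > fs/2 = 17.05 kHz, folds to fs − 32.6 kHz = 1.5 kHz.
114.9 kHz mod fs = 12.6 kHz.
12.6 kHz ≤ fs/2 = 17.05 kHz, appears at 12.6 kHz.
81.8 kHz mod fs = 13.6 kHz.
13.6 kHz ≤ fs/2 = 17.05 kHz, appears at 13.6 kHz.
Distinct values: {0.6 kHz, 1.5 kHz, 12.6 kHz, 13.6 kHz}.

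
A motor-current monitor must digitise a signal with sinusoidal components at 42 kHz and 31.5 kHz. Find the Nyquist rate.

Highest-frequency component: 42 kHz.
Nyquist rate = 2 × 42 kHz = 84 kHz.

84 kHz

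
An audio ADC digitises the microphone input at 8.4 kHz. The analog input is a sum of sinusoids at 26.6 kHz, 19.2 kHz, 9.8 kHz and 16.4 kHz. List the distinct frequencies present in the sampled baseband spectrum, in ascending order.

0.4 kHz, 1.4 kHz, 2.4 kHz

fs/2 = 4.2 kHz.
26.6 kHz mod fs = 1.4 kHz.
1.4 kHz ≤ fs/2 = 4.2 kHz, appears at 1.4 kHz.
19.2 kHz mod fs = 2.4 kHz.
2.4 kHz ≤ fs/2 = 4.2 kHz, appears at 2.4 kHz.
9.8 kHz mod fs = 1.4 kHz.
1.4 kHz ≤ fs/2 = 4.2 kHz, appears at 1.4 kHz.
16.4 kHz mod fs = 8 kHz.
8 kHz > fs/2 = 4.2 kHz, folds to fs − 8 kHz = 0.4 kHz.
Distinct values: {0.4 kHz, 1.4 kHz, 2.4 kHz}.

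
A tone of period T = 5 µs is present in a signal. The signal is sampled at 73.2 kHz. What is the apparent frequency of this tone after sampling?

T = 5 µs → f = 1/T = 200 kHz.
200 kHz mod fs = 53.6 kHz.
53.6 kHz > fs/2 = 36.6 kHz, folds to fs − 53.6 kHz = 19.6 kHz.

19.6 kHz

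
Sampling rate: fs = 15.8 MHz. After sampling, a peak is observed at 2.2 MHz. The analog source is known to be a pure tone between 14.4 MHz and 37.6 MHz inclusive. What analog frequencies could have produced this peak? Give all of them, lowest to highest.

18 MHz, 29.4 MHz, 33.8 MHz

Frequencies that alias to 2.2 MHz are k·fs ± 2.2 MHz for integer k ≥ 0.
k=0: 2.2 MHz.
k=1: 13.6 MHz, 18 MHz.
k=2: 29.4 MHz, 33.8 MHz.
k=3: 45.2 MHz, 49.6 MHz.
Within [14.4 MHz, 37.6 MHz]: 18 MHz, 29.4 MHz, 33.8 MHz.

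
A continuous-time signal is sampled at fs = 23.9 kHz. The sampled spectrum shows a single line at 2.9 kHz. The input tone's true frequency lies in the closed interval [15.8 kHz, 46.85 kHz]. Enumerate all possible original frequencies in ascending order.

21 kHz, 26.8 kHz, 44.9 kHz

Frequencies that alias to 2.9 kHz are k·fs ± 2.9 kHz for integer k ≥ 0.
k=0: 2.9 kHz.
k=1: 21 kHz, 26.8 kHz.
k=2: 44.9 kHz, 50.7 kHz.
k=3: 68.8 kHz, 74.6 kHz.
Within [15.8 kHz, 46.85 kHz]: 21 kHz, 26.8 kHz, 44.9 kHz.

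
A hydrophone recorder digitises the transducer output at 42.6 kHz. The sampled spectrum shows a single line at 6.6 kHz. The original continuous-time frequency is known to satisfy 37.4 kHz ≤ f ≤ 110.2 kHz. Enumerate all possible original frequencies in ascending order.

49.2 kHz, 78.6 kHz, 91.8 kHz

Frequencies that alias to 6.6 kHz are k·fs ± 6.6 kHz for integer k ≥ 0.
k=0: 6.6 kHz.
k=1: 36 kHz, 49.2 kHz.
k=2: 78.6 kHz, 91.8 kHz.
k=3: 121.2 kHz, 134.4 kHz.
Within [37.4 kHz, 110.2 kHz]: 49.2 kHz, 78.6 kHz, 91.8 kHz.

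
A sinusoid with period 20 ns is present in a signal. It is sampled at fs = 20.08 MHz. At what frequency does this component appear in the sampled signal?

T = 20 ns → f = 1/T = 50 MHz.
50 MHz mod fs = 9.84 MHz.
9.84 MHz ≤ fs/2 = 10.04 MHz, appears at 9.84 MHz.

9.84 MHz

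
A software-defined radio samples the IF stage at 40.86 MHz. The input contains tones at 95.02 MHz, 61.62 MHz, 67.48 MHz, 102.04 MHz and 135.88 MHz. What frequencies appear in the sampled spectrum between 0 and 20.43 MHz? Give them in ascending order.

13.3 MHz, 14.24 MHz, 20.1 MHz, 20.32 MHz

fs/2 = 20.43 MHz.
95.02 MHz mod fs = 13.3 MHz.
13.3 MHz ≤ fs/2 = 20.43 MHz, appears at 13.3 MHz.
61.62 MHz mod fs = 20.76 MHz.
20.76 MHz > fs/2 = 20.43 MHz, folds to fs − 20.76 MHz = 20.1 MHz.
67.48 MHz mod fs = 26.62 MHz.
26.62 MHz > fs/2 = 20.43 MHz, folds to fs − 26.62 MHz = 14.24 MHz.
102.04 MHz mod fs = 20.32 MHz.
20.32 MHz ≤ fs/2 = 20.43 MHz, appears at 20.32 MHz.
135.88 MHz mod fs = 13.3 MHz.
13.3 MHz ≤ fs/2 = 20.43 MHz, appears at 13.3 MHz.
Distinct values: {13.3 MHz, 14.24 MHz, 20.1 MHz, 20.32 MHz}.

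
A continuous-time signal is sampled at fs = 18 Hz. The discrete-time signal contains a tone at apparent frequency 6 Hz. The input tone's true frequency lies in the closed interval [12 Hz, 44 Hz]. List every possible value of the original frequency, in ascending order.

Frequencies that alias to 6 Hz are k·fs ± 6 Hz for integer k ≥ 0.
k=0: 6 Hz.
k=1: 12 Hz, 24 Hz.
k=2: 30 Hz, 42 Hz.
k=3: 48 Hz, 60 Hz.
Within [12 Hz, 44 Hz]: 12 Hz, 24 Hz, 30 Hz, 42 Hz.

12 Hz, 24 Hz, 30 Hz, 42 Hz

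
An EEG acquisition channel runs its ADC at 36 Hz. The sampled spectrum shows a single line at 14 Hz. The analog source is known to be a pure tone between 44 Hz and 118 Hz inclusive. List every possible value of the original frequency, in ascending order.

Frequencies that alias to 14 Hz are k·fs ± 14 Hz for integer k ≥ 0.
k=0: 14 Hz.
k=1: 22 Hz, 50 Hz.
k=2: 58 Hz, 86 Hz.
k=3: 94 Hz, 122 Hz.
k=4: 130 Hz, 158 Hz.
Within [44 Hz, 118 Hz]: 50 Hz, 58 Hz, 86 Hz, 94 Hz.

50 Hz, 58 Hz, 86 Hz, 94 Hz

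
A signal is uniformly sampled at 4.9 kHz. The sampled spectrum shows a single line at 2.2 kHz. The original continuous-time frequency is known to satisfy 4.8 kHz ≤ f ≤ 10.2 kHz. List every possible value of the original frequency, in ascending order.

Frequencies that alias to 2.2 kHz are k·fs ± 2.2 kHz for integer k ≥ 0.
k=0: 2.2 kHz.
k=1: 2.7 kHz, 7.1 kHz.
k=2: 7.6 kHz, 12 kHz.
k=3: 12.5 kHz, 16.9 kHz.
Within [4.8 kHz, 10.2 kHz]: 7.1 kHz, 7.6 kHz.

7.1 kHz, 7.6 kHz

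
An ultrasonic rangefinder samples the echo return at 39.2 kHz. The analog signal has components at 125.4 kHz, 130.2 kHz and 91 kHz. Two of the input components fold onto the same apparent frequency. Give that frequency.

12.6 kHz

fs/2 = 19.6 kHz.
125.4 kHz mod fs = 7.8 kHz.
7.8 kHz ≤ fs/2 = 19.6 kHz, appears at 7.8 kHz.
130.2 kHz mod fs = 12.6 kHz.
12.6 kHz ≤ fs/2 = 19.6 kHz, appears at 12.6 kHz.
91 kHz mod fs = 12.6 kHz.
12.6 kHz ≤ fs/2 = 19.6 kHz, appears at 12.6 kHz.
91 kHz and 130.2 kHz both map to 12.6 kHz.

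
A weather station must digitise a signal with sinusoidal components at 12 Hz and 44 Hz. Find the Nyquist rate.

Highest-frequency component: 44 Hz.
Nyquist rate = 2 × 44 Hz = 88 Hz.

88 Hz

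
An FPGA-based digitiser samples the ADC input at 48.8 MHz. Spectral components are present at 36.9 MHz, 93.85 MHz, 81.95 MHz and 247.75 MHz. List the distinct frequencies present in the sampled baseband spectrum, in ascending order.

fs/2 = 24.4 MHz.
36.9 MHz > fs/2 = 24.4 MHz, folds to fs − 36.9 MHz = 11.9 MHz.
93.85 MHz mod fs = 45.05 MHz.
45.05 MHz > fs/2 = 24.4 MHz, folds to fs − 45.05 MHz = 3.75 MHz.
81.95 MHz mod fs = 33.15 MHz.
33.15 MHz > fs/2 = 24.4 MHz, folds to fs − 33.15 MHz = 15.65 MHz.
247.75 MHz mod fs = 3.75 MHz.
3.75 MHz ≤ fs/2 = 24.4 MHz, appears at 3.75 MHz.
Distinct values: {3.75 MHz, 11.9 MHz, 15.65 MHz}.

3.75 MHz, 11.9 MHz, 15.65 MHz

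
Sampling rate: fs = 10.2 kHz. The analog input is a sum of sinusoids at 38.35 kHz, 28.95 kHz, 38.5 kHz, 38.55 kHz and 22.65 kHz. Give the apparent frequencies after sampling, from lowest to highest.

fs/2 = 5.1 kHz.
38.35 kHz mod fs = 7.75 kHz.
7.75 kHz > fs/2 = 5.1 kHz, folds to fs − 7.75 kHz = 2.45 kHz.
28.95 kHz mod fs = 8.55 kHz.
8.55 kHz > fs/2 = 5.1 kHz, folds to fs − 8.55 kHz = 1.65 kHz.
38.5 kHz mod fs = 7.9 kHz.
7.9 kHz > fs/2 = 5.1 kHz, folds to fs − 7.9 kHz = 2.3 kHz.
38.55 kHz mod fs = 7.95 kHz.
7.95 kHz > fs/2 = 5.1 kHz, folds to fs − 7.95 kHz = 2.25 kHz.
22.65 kHz mod fs = 2.25 kHz.
2.25 kHz ≤ fs/2 = 5.1 kHz, appears at 2.25 kHz.
Distinct values: {1.65 kHz, 2.25 kHz, 2.3 kHz, 2.45 kHz}.

1.65 kHz, 2.25 kHz, 2.3 kHz, 2.45 kHz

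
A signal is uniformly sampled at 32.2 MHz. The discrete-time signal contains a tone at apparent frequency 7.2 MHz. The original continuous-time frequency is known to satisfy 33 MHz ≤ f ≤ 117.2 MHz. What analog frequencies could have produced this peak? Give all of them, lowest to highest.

Frequencies that alias to 7.2 MHz are k·fs ± 7.2 MHz for integer k ≥ 0.
k=0: 7.2 MHz.
k=1: 25 MHz, 39.4 MHz.
k=2: 57.2 MHz, 71.6 MHz.
k=3: 89.4 MHz, 103.8 MHz.
k=4: 121.6 MHz, 136 MHz.
Within [33 MHz, 117.2 MHz]: 39.4 MHz, 57.2 MHz, 71.6 MHz, 89.4 MHz, 103.8 MHz.

39.4 MHz, 57.2 MHz, 71.6 MHz, 89.4 MHz, 103.8 MHz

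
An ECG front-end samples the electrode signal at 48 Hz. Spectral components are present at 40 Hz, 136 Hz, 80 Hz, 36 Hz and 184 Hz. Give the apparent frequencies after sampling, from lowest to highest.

8 Hz, 12 Hz, 16 Hz

fs/2 = 24 Hz.
40 Hz > fs/2 = 24 Hz, folds to fs − 40 Hz = 8 Hz.
136 Hz mod fs = 40 Hz.
40 Hz > fs/2 = 24 Hz, folds to fs − 40 Hz = 8 Hz.
80 Hz mod fs = 32 Hz.
32 Hz > fs/2 = 24 Hz, folds to fs − 32 Hz = 16 Hz.
36 Hz > fs/2 = 24 Hz, folds to fs − 36 Hz = 12 Hz.
184 Hz mod fs = 40 Hz.
40 Hz > fs/2 = 24 Hz, folds to fs − 40 Hz = 8 Hz.
Distinct values: {8 Hz, 12 Hz, 16 Hz}.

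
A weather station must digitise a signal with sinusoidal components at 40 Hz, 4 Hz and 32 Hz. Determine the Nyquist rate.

Highest-frequency component: 40 Hz.
Nyquist rate = 2 × 40 Hz = 80 Hz.

80 Hz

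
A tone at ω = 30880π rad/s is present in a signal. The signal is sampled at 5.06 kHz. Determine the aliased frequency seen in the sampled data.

ω = 30880π rad/s → f = ω/(2π) = 15440 Hz = 15.44 kHz.
15.44 kHz mod fs = 0.26 kHz.
0.26 kHz ≤ fs/2 = 2.53 kHz, appears at 0.26 kHz.

0.26 kHz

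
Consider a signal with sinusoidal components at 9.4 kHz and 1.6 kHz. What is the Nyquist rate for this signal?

18.8 kHz

Highest-frequency component: 9.4 kHz.
Nyquist rate = 2 × 9.4 kHz = 18.8 kHz.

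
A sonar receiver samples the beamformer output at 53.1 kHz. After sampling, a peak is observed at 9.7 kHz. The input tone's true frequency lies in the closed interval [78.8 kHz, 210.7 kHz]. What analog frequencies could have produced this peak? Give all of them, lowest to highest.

96.5 kHz, 115.9 kHz, 149.6 kHz, 169 kHz, 202.7 kHz

Frequencies that alias to 9.7 kHz are k·fs ± 9.7 kHz for integer k ≥ 0.
k=0: 9.7 kHz.
k=1: 43.4 kHz, 62.8 kHz.
k=2: 96.5 kHz, 115.9 kHz.
k=3: 149.6 kHz, 169 kHz.
k=4: 202.7 kHz, 222.1 kHz.
k=5: 255.8 kHz, 275.2 kHz.
Within [78.8 kHz, 210.7 kHz]: 96.5 kHz, 115.9 kHz, 149.6 kHz, 169 kHz, 202.7 kHz.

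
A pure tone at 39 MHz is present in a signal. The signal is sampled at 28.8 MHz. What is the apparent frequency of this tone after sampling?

39 MHz mod fs = 10.2 MHz.
10.2 MHz ≤ fs/2 = 14.4 MHz, appears at 10.2 MHz.

10.2 MHz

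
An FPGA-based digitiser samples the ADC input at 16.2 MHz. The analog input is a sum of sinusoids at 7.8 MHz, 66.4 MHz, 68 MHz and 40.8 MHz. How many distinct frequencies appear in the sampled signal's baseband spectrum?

3

fs/2 = 8.1 MHz.
7.8 MHz ≤ fs/2 = 8.1 MHz, passes unchanged.
66.4 MHz mod fs = 1.6 MHz.
1.6 MHz ≤ fs/2 = 8.1 MHz, appears at 1.6 MHz.
68 MHz mod fs = 3.2 MHz.
3.2 MHz ≤ fs/2 = 8.1 MHz, appears at 3.2 MHz.
40.8 MHz mod fs = 8.4 MHz.
8.4 MHz > fs/2 = 8.1 MHz, folds to fs − 8.4 MHz = 7.8 MHz.
Distinct values: {1.6 MHz, 3.2 MHz, 7.8 MHz} → 3.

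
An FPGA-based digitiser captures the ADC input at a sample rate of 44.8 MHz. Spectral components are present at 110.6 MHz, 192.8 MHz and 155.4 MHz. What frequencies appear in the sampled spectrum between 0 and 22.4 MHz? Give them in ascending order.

13.6 MHz, 21 MHz

fs/2 = 22.4 MHz.
110.6 MHz mod fs = 21 MHz.
21 MHz ≤ fs/2 = 22.4 MHz, appears at 21 MHz.
192.8 MHz mod fs = 13.6 MHz.
13.6 MHz ≤ fs/2 = 22.4 MHz, appears at 13.6 MHz.
155.4 MHz mod fs = 21 MHz.
21 MHz ≤ fs/2 = 22.4 MHz, appears at 21 MHz.
Distinct values: {13.6 MHz, 21 MHz}.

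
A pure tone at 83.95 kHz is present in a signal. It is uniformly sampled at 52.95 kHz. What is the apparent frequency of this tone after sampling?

21.95 kHz

83.95 kHz mod fs = 31 kHz.
31 kHz > fs/2 = 26.475 kHz, folds to fs − 31 kHz = 21.95 kHz.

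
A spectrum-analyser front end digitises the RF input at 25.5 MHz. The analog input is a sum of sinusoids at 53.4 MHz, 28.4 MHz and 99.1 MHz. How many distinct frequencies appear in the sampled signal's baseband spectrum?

2

fs/2 = 12.75 MHz.
53.4 MHz mod fs = 2.4 MHz.
2.4 MHz ≤ fs/2 = 12.75 MHz, appears at 2.4 MHz.
28.4 MHz mod fs = 2.9 MHz.
2.9 MHz ≤ fs/2 = 12.75 MHz, appears at 2.9 MHz.
99.1 MHz mod fs = 22.6 MHz.
22.6 MHz > fs/2 = 12.75 MHz, folds to fs − 22.6 MHz = 2.9 MHz.
Distinct values: {2.4 MHz, 2.9 MHz} → 2.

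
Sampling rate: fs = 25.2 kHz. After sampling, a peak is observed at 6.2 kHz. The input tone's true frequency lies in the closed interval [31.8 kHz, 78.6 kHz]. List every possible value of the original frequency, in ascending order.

44.2 kHz, 56.6 kHz, 69.4 kHz

Frequencies that alias to 6.2 kHz are k·fs ± 6.2 kHz for integer k ≥ 0.
k=0: 6.2 kHz.
k=1: 19 kHz, 31.4 kHz.
k=2: 44.2 kHz, 56.6 kHz.
k=3: 69.4 kHz, 81.8 kHz.
k=4: 94.6 kHz, 107 kHz.
Within [31.8 kHz, 78.6 kHz]: 44.2 kHz, 56.6 kHz, 69.4 kHz.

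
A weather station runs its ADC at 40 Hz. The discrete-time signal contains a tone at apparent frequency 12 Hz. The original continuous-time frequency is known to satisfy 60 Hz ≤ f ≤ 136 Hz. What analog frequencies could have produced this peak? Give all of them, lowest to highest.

68 Hz, 92 Hz, 108 Hz, 132 Hz

Frequencies that alias to 12 Hz are k·fs ± 12 Hz for integer k ≥ 0.
k=0: 12 Hz.
k=1: 28 Hz, 52 Hz.
k=2: 68 Hz, 92 Hz.
k=3: 108 Hz, 132 Hz.
k=4: 148 Hz, 172 Hz.
Within [60 Hz, 136 Hz]: 68 Hz, 92 Hz, 108 Hz, 132 Hz.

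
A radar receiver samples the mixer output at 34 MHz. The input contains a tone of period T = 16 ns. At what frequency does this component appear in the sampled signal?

5.5 MHz

T = 16 ns → f = 1/T = 62.5 MHz.
62.5 MHz mod fs = 28.5 MHz.
28.5 MHz > fs/2 = 17 MHz, folds to fs − 28.5 MHz = 5.5 MHz.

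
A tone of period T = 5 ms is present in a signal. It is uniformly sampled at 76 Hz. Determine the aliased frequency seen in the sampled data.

T = 5 ms → f = 1/T = 200 Hz.
200 Hz mod fs = 48 Hz.
48 Hz > fs/2 = 38 Hz, folds to fs − 48 Hz = 28 Hz.

28 Hz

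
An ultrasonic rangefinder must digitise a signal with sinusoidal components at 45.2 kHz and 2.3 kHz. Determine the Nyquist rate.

Highest-frequency component: 45.2 kHz.
Nyquist rate = 2 × 45.2 kHz = 90.4 kHz.

90.4 kHz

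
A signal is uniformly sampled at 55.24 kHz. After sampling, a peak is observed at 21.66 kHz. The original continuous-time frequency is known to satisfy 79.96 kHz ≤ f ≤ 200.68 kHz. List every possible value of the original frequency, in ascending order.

88.82 kHz, 132.14 kHz, 144.06 kHz, 187.38 kHz, 199.3 kHz

Frequencies that alias to 21.66 kHz are k·fs ± 21.66 kHz for integer k ≥ 0.
k=0: 21.66 kHz.
k=1: 33.58 kHz, 76.9 kHz.
k=2: 88.82 kHz, 132.14 kHz.
k=3: 144.06 kHz, 187.38 kHz.
k=4: 199.3 kHz, 242.62 kHz.
k=5: 254.54 kHz, 297.86 kHz.
Within [79.96 kHz, 200.68 kHz]: 88.82 kHz, 132.14 kHz, 144.06 kHz, 187.38 kHz, 199.3 kHz.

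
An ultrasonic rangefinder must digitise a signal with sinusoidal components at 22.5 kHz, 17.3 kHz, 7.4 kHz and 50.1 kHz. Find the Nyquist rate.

100.2 kHz

Highest-frequency component: 50.1 kHz.
Nyquist rate = 2 × 50.1 kHz = 100.2 kHz.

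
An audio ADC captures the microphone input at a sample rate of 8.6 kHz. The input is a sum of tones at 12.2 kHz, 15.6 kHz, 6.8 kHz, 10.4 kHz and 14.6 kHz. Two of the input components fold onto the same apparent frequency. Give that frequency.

fs/2 = 4.3 kHz.
12.2 kHz mod fs = 3.6 kHz.
3.6 kHz ≤ fs/2 = 4.3 kHz, appears at 3.6 kHz.
15.6 kHz mod fs = 7 kHz.
7 kHz > fs/2 = 4.3 kHz, folds to fs − 7 kHz = 1.6 kHz.
6.8 kHz > fs/2 = 4.3 kHz, folds to fs − 6.8 kHz = 1.8 kHz.
10.4 kHz mod fs = 1.8 kHz.
1.8 kHz ≤ fs/2 = 4.3 kHz, appears at 1.8 kHz.
14.6 kHz mod fs = 6 kHz.
6 kHz > fs/2 = 4.3 kHz, folds to fs − 6 kHz = 2.6 kHz.
6.8 kHz and 10.4 kHz both map to 1.8 kHz.

1.8 kHz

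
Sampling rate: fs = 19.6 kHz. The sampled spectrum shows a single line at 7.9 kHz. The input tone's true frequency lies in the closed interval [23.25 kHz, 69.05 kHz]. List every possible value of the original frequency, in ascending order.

Frequencies that alias to 7.9 kHz are k·fs ± 7.9 kHz for integer k ≥ 0.
k=0: 7.9 kHz.
k=1: 11.7 kHz, 27.5 kHz.
k=2: 31.3 kHz, 47.1 kHz.
k=3: 50.9 kHz, 66.7 kHz.
k=4: 70.5 kHz, 86.3 kHz.
Within [23.25 kHz, 69.05 kHz]: 27.5 kHz, 31.3 kHz, 47.1 kHz, 50.9 kHz, 66.7 kHz.

27.5 kHz, 31.3 kHz, 47.1 kHz, 50.9 kHz, 66.7 kHz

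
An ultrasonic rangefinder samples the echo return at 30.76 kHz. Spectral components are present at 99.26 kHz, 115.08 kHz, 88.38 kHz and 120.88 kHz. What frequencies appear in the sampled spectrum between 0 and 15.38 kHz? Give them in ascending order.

2.16 kHz, 3.9 kHz, 6.98 kHz, 7.96 kHz

fs/2 = 15.38 kHz.
99.26 kHz mod fs = 6.98 kHz.
6.98 kHz ≤ fs/2 = 15.38 kHz, appears at 6.98 kHz.
115.08 kHz mod fs = 22.8 kHz.
22.8 kHz > fs/2 = 15.38 kHz, folds to fs − 22.8 kHz = 7.96 kHz.
88.38 kHz mod fs = 26.86 kHz.
26.86 kHz > fs/2 = 15.38 kHz, folds to fs − 26.86 kHz = 3.9 kHz.
120.88 kHz mod fs = 28.6 kHz.
28.6 kHz > fs/2 = 15.38 kHz, folds to fs − 28.6 kHz = 2.16 kHz.
Distinct values: {2.16 kHz, 3.9 kHz, 6.98 kHz, 7.96 kHz}.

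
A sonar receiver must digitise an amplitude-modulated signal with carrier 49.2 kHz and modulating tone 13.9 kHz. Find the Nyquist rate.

126.2 kHz

AM sidebands sit at fc ± fm = 35.3 kHz and 63.1 kHz.
Highest-frequency component: 63.1 kHz.
Nyquist rate = 2 × 63.1 kHz = 126.2 kHz.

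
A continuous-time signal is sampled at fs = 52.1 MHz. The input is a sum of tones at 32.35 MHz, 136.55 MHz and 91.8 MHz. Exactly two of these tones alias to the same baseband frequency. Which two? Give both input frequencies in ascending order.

fs/2 = 26.05 MHz.
32.35 MHz > fs/2 = 26.05 MHz, folds to fs − 32.35 MHz = 19.75 MHz.
136.55 MHz mod fs = 32.35 MHz.
32.35 MHz > fs/2 = 26.05 MHz, folds to fs − 32.35 MHz = 19.75 MHz.
91.8 MHz mod fs = 39.7 MHz.
39.7 MHz > fs/2 = 26.05 MHz, folds to fs − 39.7 MHz = 12.4 MHz.
32.35 MHz and 136.55 MHz both map to 19.75 MHz.

32.35 MHz, 136.55 MHz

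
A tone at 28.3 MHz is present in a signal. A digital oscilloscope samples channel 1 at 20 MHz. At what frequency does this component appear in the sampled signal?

8.3 MHz

28.3 MHz mod fs = 8.3 MHz.
8.3 MHz ≤ fs/2 = 10 MHz, appears at 8.3 MHz.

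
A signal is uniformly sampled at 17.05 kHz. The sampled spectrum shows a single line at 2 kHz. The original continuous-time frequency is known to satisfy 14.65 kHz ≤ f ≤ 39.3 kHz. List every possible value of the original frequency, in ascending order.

15.05 kHz, 19.05 kHz, 32.1 kHz, 36.1 kHz

Frequencies that alias to 2 kHz are k·fs ± 2 kHz for integer k ≥ 0.
k=0: 2 kHz.
k=1: 15.05 kHz, 19.05 kHz.
k=2: 32.1 kHz, 36.1 kHz.
k=3: 49.15 kHz, 53.15 kHz.
Within [14.65 kHz, 39.3 kHz]: 15.05 kHz, 19.05 kHz, 32.1 kHz, 36.1 kHz.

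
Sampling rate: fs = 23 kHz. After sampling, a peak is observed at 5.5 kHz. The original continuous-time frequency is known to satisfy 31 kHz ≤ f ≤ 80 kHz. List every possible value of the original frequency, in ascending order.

Frequencies that alias to 5.5 kHz are k·fs ± 5.5 kHz for integer k ≥ 0.
k=0: 5.5 kHz.
k=1: 17.5 kHz, 28.5 kHz.
k=2: 40.5 kHz, 51.5 kHz.
k=3: 63.5 kHz, 74.5 kHz.
k=4: 86.5 kHz, 97.5 kHz.
Within [31 kHz, 80 kHz]: 40.5 kHz, 51.5 kHz, 63.5 kHz, 74.5 kHz.

40.5 kHz, 51.5 kHz, 63.5 kHz, 74.5 kHz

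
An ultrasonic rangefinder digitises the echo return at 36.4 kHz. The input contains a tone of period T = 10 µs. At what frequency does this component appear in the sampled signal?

9.2 kHz

T = 10 µs → f = 1/T = 100 kHz.
100 kHz mod fs = 27.2 kHz.
27.2 kHz > fs/2 = 18.2 kHz, folds to fs − 27.2 kHz = 9.2 kHz.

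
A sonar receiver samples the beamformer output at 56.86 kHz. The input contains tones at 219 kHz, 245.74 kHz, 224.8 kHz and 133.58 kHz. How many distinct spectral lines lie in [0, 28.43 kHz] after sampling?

fs/2 = 28.43 kHz.
219 kHz mod fs = 48.42 kHz.
48.42 kHz > fs/2 = 28.43 kHz, folds to fs − 48.42 kHz = 8.44 kHz.
245.74 kHz mod fs = 18.3 kHz.
18.3 kHz ≤ fs/2 = 28.43 kHz, appears at 18.3 kHz.
224.8 kHz mod fs = 54.22 kHz.
54.22 kHz > fs/2 = 28.43 kHz, folds to fs − 54.22 kHz = 2.64 kHz.
133.58 kHz mod fs = 19.86 kHz.
19.86 kHz ≤ fs/2 = 28.43 kHz, appears at 19.86 kHz.
Distinct values: {2.64 kHz, 8.44 kHz, 18.3 kHz, 19.86 kHz} → 4.

4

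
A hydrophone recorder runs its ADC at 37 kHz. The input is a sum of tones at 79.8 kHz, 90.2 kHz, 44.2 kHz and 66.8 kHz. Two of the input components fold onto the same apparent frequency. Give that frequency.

7.2 kHz

fs/2 = 18.5 kHz.
79.8 kHz mod fs = 5.8 kHz.
5.8 kHz ≤ fs/2 = 18.5 kHz, appears at 5.8 kHz.
90.2 kHz mod fs = 16.2 kHz.
16.2 kHz ≤ fs/2 = 18.5 kHz, appears at 16.2 kHz.
44.2 kHz mod fs = 7.2 kHz.
7.2 kHz ≤ fs/2 = 18.5 kHz, appears at 7.2 kHz.
66.8 kHz mod fs = 29.8 kHz.
29.8 kHz > fs/2 = 18.5 kHz, folds to fs − 29.8 kHz = 7.2 kHz.
44.2 kHz and 66.8 kHz both map to 7.2 kHz.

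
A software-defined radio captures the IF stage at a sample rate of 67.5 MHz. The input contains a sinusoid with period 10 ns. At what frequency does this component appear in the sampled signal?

32.5 MHz

T = 10 ns → f = 1/T = 100 MHz.
100 MHz mod fs = 32.5 MHz.
32.5 MHz ≤ fs/2 = 33.75 MHz, appears at 32.5 MHz.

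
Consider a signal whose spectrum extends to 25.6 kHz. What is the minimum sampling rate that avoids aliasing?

Nyquist rate = 2 × 25.6 kHz = 51.2 kHz.

51.2 kHz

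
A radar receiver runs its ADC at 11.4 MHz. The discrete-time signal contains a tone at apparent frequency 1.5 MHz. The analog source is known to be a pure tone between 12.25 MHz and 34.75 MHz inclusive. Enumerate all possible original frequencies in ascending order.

12.9 MHz, 21.3 MHz, 24.3 MHz, 32.7 MHz

Frequencies that alias to 1.5 MHz are k·fs ± 1.5 MHz for integer k ≥ 0.
k=0: 1.5 MHz.
k=1: 9.9 MHz, 12.9 MHz.
k=2: 21.3 MHz, 24.3 MHz.
k=3: 32.7 MHz, 35.7 MHz.
k=4: 44.1 MHz, 47.1 MHz.
Within [12.25 MHz, 34.75 MHz]: 12.9 MHz, 21.3 MHz, 24.3 MHz, 32.7 MHz.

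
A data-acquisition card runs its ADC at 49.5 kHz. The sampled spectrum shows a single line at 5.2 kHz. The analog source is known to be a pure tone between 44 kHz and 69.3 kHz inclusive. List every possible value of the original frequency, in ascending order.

Frequencies that alias to 5.2 kHz are k·fs ± 5.2 kHz for integer k ≥ 0.
k=0: 5.2 kHz.
k=1: 44.3 kHz, 54.7 kHz.
k=2: 93.8 kHz, 104.2 kHz.
Within [44 kHz, 69.3 kHz]: 44.3 kHz, 54.7 kHz.

44.3 kHz, 54.7 kHz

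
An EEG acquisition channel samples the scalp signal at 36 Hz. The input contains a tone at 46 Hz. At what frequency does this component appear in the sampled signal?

10 Hz

46 Hz mod fs = 10 Hz.
10 Hz ≤ fs/2 = 18 Hz, appears at 10 Hz.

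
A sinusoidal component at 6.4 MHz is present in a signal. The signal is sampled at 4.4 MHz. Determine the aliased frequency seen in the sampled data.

6.4 MHz mod fs = 2 MHz.
2 MHz ≤ fs/2 = 2.2 MHz, appears at 2 MHz.

2 MHz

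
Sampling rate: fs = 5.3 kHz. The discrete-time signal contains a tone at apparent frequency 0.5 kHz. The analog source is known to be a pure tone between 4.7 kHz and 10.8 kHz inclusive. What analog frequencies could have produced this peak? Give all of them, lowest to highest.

Frequencies that alias to 0.5 kHz are k·fs ± 0.5 kHz for integer k ≥ 0.
k=0: 0.5 kHz.
k=1: 4.8 kHz, 5.8 kHz.
k=2: 10.1 kHz, 11.1 kHz.
k=3: 15.4 kHz, 16.4 kHz.
Within [4.7 kHz, 10.8 kHz]: 4.8 kHz, 5.8 kHz, 10.1 kHz.

4.8 kHz, 5.8 kHz, 10.1 kHz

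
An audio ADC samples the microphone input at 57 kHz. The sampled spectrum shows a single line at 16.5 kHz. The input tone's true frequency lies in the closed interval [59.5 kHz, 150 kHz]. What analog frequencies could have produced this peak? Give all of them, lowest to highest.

73.5 kHz, 97.5 kHz, 130.5 kHz

Frequencies that alias to 16.5 kHz are k·fs ± 16.5 kHz for integer k ≥ 0.
k=0: 16.5 kHz.
k=1: 40.5 kHz, 73.5 kHz.
k=2: 97.5 kHz, 130.5 kHz.
k=3: 154.5 kHz, 187.5 kHz.
Within [59.5 kHz, 150 kHz]: 73.5 kHz, 97.5 kHz, 130.5 kHz.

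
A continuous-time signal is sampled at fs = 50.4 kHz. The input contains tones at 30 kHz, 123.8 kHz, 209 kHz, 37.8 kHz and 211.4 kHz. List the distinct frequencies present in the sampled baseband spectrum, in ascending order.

fs/2 = 25.2 kHz.
30 kHz > fs/2 = 25.2 kHz, folds to fs − 30 kHz = 20.4 kHz.
123.8 kHz mod fs = 23 kHz.
23 kHz ≤ fs/2 = 25.2 kHz, appears at 23 kHz.
209 kHz mod fs = 7.4 kHz.
7.4 kHz ≤ fs/2 = 25.2 kHz, appears at 7.4 kHz.
37.8 kHz > fs/2 = 25.2 kHz, folds to fs − 37.8 kHz = 12.6 kHz.
211.4 kHz mod fs = 9.8 kHz.
9.8 kHz ≤ fs/2 = 25.2 kHz, appears at 9.8 kHz.
Distinct values: {7.4 kHz, 9.8 kHz, 12.6 kHz, 20.4 kHz, 23 kHz}.

7.4 kHz, 9.8 kHz, 12.6 kHz, 20.4 kHz, 23 kHz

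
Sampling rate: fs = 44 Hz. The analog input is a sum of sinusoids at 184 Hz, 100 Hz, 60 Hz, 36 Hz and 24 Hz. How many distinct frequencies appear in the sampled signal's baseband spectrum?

fs/2 = 22 Hz.
184 Hz mod fs = 8 Hz.
8 Hz ≤ fs/2 = 22 Hz, appears at 8 Hz.
100 Hz mod fs = 12 Hz.
12 Hz ≤ fs/2 = 22 Hz, appears at 12 Hz.
60 Hz mod fs = 16 Hz.
16 Hz ≤ fs/2 = 22 Hz, appears at 16 Hz.
36 Hz > fs/2 = 22 Hz, folds to fs − 36 Hz = 8 Hz.
24 Hz > fs/2 = 22 Hz, folds to fs − 24 Hz = 20 Hz.
Distinct values: {8 Hz, 12 Hz, 16 Hz, 20 Hz} → 4.

4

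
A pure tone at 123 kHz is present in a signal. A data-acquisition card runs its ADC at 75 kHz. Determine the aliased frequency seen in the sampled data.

27 kHz

123 kHz mod fs = 48 kHz.
48 kHz > fs/2 = 37.5 kHz, folds to fs − 48 kHz = 27 kHz.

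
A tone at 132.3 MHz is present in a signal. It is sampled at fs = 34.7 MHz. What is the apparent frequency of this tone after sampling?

6.5 MHz

132.3 MHz mod fs = 28.2 MHz.
28.2 MHz > fs/2 = 17.35 MHz, folds to fs − 28.2 MHz = 6.5 MHz.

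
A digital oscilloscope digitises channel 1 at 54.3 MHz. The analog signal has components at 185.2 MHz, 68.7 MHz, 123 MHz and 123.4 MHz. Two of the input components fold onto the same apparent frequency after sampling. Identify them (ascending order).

fs/2 = 27.15 MHz.
185.2 MHz mod fs = 22.3 MHz.
22.3 MHz ≤ fs/2 = 27.15 MHz, appears at 22.3 MHz.
68.7 MHz mod fs = 14.4 MHz.
14.4 MHz ≤ fs/2 = 27.15 MHz, appears at 14.4 MHz.
123 MHz mod fs = 14.4 MHz.
14.4 MHz ≤ fs/2 = 27.15 MHz, appears at 14.4 MHz.
123.4 MHz mod fs = 14.8 MHz.
14.8 MHz ≤ fs/2 = 27.15 MHz, appears at 14.8 MHz.
68.7 MHz and 123 MHz both map to 14.4 MHz.

68.7 MHz, 123 MHz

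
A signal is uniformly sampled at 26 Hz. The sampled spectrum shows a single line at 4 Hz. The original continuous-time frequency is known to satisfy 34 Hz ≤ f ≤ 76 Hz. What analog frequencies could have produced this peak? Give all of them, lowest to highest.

48 Hz, 56 Hz, 74 Hz

Frequencies that alias to 4 Hz are k·fs ± 4 Hz for integer k ≥ 0.
k=0: 4 Hz.
k=1: 22 Hz, 30 Hz.
k=2: 48 Hz, 56 Hz.
k=3: 74 Hz, 82 Hz.
k=4: 100 Hz, 108 Hz.
Within [34 Hz, 76 Hz]: 48 Hz, 56 Hz, 74 Hz.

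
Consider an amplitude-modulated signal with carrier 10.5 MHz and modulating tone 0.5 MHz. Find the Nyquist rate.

AM sidebands sit at fc ± fm = 10 MHz and 11 MHz.
Highest-frequency component: 11 MHz.
Nyquist rate = 2 × 11 MHz = 22 MHz.

22 MHz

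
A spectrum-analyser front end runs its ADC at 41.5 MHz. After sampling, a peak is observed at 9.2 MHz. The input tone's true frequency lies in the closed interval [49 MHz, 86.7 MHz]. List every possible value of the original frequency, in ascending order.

Frequencies that alias to 9.2 MHz are k·fs ± 9.2 MHz for integer k ≥ 0.
k=0: 9.2 MHz.
k=1: 32.3 MHz, 50.7 MHz.
k=2: 73.8 MHz, 92.2 MHz.
k=3: 115.3 MHz, 133.7 MHz.
Within [49 MHz, 86.7 MHz]: 50.7 MHz, 73.8 MHz.

50.7 MHz, 73.8 MHz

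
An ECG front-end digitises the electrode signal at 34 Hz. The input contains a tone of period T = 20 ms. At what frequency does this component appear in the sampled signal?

T = 20 ms → f = 1/T = 50 Hz.
50 Hz mod fs = 16 Hz.
16 Hz ≤ fs/2 = 17 Hz, appears at 16 Hz.

16 Hz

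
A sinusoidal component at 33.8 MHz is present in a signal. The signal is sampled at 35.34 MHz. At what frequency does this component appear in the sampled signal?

1.54 MHz

33.8 MHz > fs/2 = 17.67 MHz, folds to fs − 33.8 MHz = 1.54 MHz.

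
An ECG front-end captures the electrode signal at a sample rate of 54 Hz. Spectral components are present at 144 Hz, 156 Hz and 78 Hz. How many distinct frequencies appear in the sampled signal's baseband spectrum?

3

fs/2 = 27 Hz.
144 Hz mod fs = 36 Hz.
36 Hz > fs/2 = 27 Hz, folds to fs − 36 Hz = 18 Hz.
156 Hz mod fs = 48 Hz.
48 Hz > fs/2 = 27 Hz, folds to fs − 48 Hz = 6 Hz.
78 Hz mod fs = 24 Hz.
24 Hz ≤ fs/2 = 27 Hz, appears at 24 Hz.
Distinct values: {6 Hz, 18 Hz, 24 Hz} → 3.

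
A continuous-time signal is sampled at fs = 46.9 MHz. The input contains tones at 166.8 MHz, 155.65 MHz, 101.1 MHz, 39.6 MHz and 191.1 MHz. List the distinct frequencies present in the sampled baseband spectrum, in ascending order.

fs/2 = 23.45 MHz.
166.8 MHz mod fs = 26.1 MHz.
26.1 MHz > fs/2 = 23.45 MHz, folds to fs − 26.1 MHz = 20.8 MHz.
155.65 MHz mod fs = 14.95 MHz.
14.95 MHz ≤ fs/2 = 23.45 MHz, appears at 14.95 MHz.
101.1 MHz mod fs = 7.3 MHz.
7.3 MHz ≤ fs/2 = 23.45 MHz, appears at 7.3 MHz.
39.6 MHz > fs/2 = 23.45 MHz, folds to fs − 39.6 MHz = 7.3 MHz.
191.1 MHz mod fs = 3.5 MHz.
3.5 MHz ≤ fs/2 = 23.45 MHz, appears at 3.5 MHz.
Distinct values: {3.5 MHz, 7.3 MHz, 14.95 MHz, 20.8 MHz}.

3.5 MHz, 7.3 MHz, 14.95 MHz, 20.8 MHz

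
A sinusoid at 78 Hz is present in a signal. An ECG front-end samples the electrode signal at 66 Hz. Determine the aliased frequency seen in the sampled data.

12 Hz

78 Hz mod fs = 12 Hz.
12 Hz ≤ fs/2 = 33 Hz, appears at 12 Hz.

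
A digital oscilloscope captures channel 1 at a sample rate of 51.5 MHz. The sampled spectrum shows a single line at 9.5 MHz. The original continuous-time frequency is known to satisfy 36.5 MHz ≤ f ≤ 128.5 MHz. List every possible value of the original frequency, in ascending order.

42 MHz, 61 MHz, 93.5 MHz, 112.5 MHz

Frequencies that alias to 9.5 MHz are k·fs ± 9.5 MHz for integer k ≥ 0.
k=0: 9.5 MHz.
k=1: 42 MHz, 61 MHz.
k=2: 93.5 MHz, 112.5 MHz.
k=3: 145 MHz, 164 MHz.
Within [36.5 MHz, 128.5 MHz]: 42 MHz, 61 MHz, 93.5 MHz, 112.5 MHz.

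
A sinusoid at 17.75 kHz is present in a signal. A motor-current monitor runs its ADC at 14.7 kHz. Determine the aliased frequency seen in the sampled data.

3.05 kHz

17.75 kHz mod fs = 3.05 kHz.
3.05 kHz ≤ fs/2 = 7.35 kHz, appears at 3.05 kHz.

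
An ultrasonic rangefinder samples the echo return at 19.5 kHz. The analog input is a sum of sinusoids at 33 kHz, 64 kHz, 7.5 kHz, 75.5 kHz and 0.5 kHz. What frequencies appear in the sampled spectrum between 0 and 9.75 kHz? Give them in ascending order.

0.5 kHz, 2.5 kHz, 5.5 kHz, 6 kHz, 7.5 kHz

fs/2 = 9.75 kHz.
33 kHz mod fs = 13.5 kHz.
13.5 kHz > fs/2 = 9.75 kHz, folds to fs − 13.5 kHz = 6 kHz.
64 kHz mod fs = 5.5 kHz.
5.5 kHz ≤ fs/2 = 9.75 kHz, appears at 5.5 kHz.
7.5 kHz ≤ fs/2 = 9.75 kHz, passes unchanged.
75.5 kHz mod fs = 17 kHz.
17 kHz > fs/2 = 9.75 kHz, folds to fs − 17 kHz = 2.5 kHz.
0.5 kHz ≤ fs/2 = 9.75 kHz, passes unchanged.
Distinct values: {0.5 kHz, 2.5 kHz, 5.5 kHz, 6 kHz, 7.5 kHz}.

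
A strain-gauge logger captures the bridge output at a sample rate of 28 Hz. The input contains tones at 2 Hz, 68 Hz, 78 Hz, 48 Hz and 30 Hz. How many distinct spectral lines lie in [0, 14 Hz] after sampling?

fs/2 = 14 Hz.
2 Hz ≤ fs/2 = 14 Hz, passes unchanged.
68 Hz mod fs = 12 Hz.
12 Hz ≤ fs/2 = 14 Hz, appears at 12 Hz.
78 Hz mod fs = 22 Hz.
22 Hz > fs/2 = 14 Hz, folds to fs − 22 Hz = 6 Hz.
48 Hz mod fs = 20 Hz.
20 Hz > fs/2 = 14 Hz, folds to fs − 20 Hz = 8 Hz.
30 Hz mod fs = 2 Hz.
2 Hz ≤ fs/2 = 14 Hz, appears at 2 Hz.
Distinct values: {2 Hz, 6 Hz, 8 Hz, 12 Hz} → 4.

4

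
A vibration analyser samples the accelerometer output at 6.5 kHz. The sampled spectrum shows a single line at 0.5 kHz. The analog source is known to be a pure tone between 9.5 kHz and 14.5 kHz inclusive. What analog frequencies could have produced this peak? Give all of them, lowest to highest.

12.5 kHz, 13.5 kHz

Frequencies that alias to 0.5 kHz are k·fs ± 0.5 kHz for integer k ≥ 0.
k=0: 0.5 kHz.
k=1: 6 kHz, 7 kHz.
k=2: 12.5 kHz, 13.5 kHz.
k=3: 19 kHz, 20 kHz.
Within [9.5 kHz, 14.5 kHz]: 12.5 kHz, 13.5 kHz.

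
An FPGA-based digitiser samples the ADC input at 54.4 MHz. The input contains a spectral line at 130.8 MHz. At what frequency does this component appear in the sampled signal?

22 MHz

130.8 MHz mod fs = 22 MHz.
22 MHz ≤ fs/2 = 27.2 MHz, appears at 22 MHz.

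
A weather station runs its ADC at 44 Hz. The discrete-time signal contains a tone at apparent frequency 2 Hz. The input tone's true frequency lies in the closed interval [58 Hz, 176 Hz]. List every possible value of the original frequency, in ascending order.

86 Hz, 90 Hz, 130 Hz, 134 Hz, 174 Hz

Frequencies that alias to 2 Hz are k·fs ± 2 Hz for integer k ≥ 0.
k=0: 2 Hz.
k=1: 42 Hz, 46 Hz.
k=2: 86 Hz, 90 Hz.
k=3: 130 Hz, 134 Hz.
k=4: 174 Hz, 178 Hz.
k=5: 218 Hz, 222 Hz.
Within [58 Hz, 176 Hz]: 86 Hz, 90 Hz, 130 Hz, 134 Hz, 174 Hz.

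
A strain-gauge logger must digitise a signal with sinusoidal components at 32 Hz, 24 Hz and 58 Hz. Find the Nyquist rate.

116 Hz

Highest-frequency component: 58 Hz.
Nyquist rate = 2 × 58 Hz = 116 Hz.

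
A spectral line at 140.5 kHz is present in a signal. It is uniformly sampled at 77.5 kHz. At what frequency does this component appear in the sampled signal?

14.5 kHz

140.5 kHz mod fs = 63 kHz.
63 kHz > fs/2 = 38.75 kHz, folds to fs − 63 kHz = 14.5 kHz.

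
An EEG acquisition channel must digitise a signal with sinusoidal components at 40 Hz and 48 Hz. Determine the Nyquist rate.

96 Hz

Highest-frequency component: 48 Hz.
Nyquist rate = 2 × 48 Hz = 96 Hz.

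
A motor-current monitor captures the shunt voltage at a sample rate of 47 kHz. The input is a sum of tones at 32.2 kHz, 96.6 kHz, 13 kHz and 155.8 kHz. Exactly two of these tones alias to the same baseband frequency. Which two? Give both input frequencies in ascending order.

fs/2 = 23.5 kHz.
32.2 kHz > fs/2 = 23.5 kHz, folds to fs − 32.2 kHz = 14.8 kHz.
96.6 kHz mod fs = 2.6 kHz.
2.6 kHz ≤ fs/2 = 23.5 kHz, appears at 2.6 kHz.
13 kHz ≤ fs/2 = 23.5 kHz, passes unchanged.
155.8 kHz mod fs = 14.8 kHz.
14.8 kHz ≤ fs/2 = 23.5 kHz, appears at 14.8 kHz.
32.2 kHz and 155.8 kHz both map to 14.8 kHz.

32.2 kHz, 155.8 kHz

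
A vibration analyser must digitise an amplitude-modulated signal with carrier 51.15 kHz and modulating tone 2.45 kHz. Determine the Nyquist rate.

107.2 kHz

AM sidebands sit at fc ± fm = 48.7 kHz and 53.6 kHz.
Highest-frequency component: 53.6 kHz.
Nyquist rate = 2 × 53.6 kHz = 107.2 kHz.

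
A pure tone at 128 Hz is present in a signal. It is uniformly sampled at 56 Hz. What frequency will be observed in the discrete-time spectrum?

16 Hz

128 Hz mod fs = 16 Hz.
16 Hz ≤ fs/2 = 28 Hz, appears at 16 Hz.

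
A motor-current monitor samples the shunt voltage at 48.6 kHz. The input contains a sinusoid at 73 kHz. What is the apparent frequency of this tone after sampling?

73 kHz mod fs = 24.4 kHz.
24.4 kHz > fs/2 = 24.3 kHz, folds to fs − 24.4 kHz = 24.2 kHz.

24.2 kHz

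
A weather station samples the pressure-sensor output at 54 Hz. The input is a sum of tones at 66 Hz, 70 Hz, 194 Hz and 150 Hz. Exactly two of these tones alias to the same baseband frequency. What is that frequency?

fs/2 = 27 Hz.
66 Hz mod fs = 12 Hz.
12 Hz ≤ fs/2 = 27 Hz, appears at 12 Hz.
70 Hz mod fs = 16 Hz.
16 Hz ≤ fs/2 = 27 Hz, appears at 16 Hz.
194 Hz mod fs = 32 Hz.
32 Hz > fs/2 = 27 Hz, folds to fs − 32 Hz = 22 Hz.
150 Hz mod fs = 42 Hz.
42 Hz > fs/2 = 27 Hz, folds to fs − 42 Hz = 12 Hz.
66 Hz and 150 Hz both map to 12 Hz.

12 Hz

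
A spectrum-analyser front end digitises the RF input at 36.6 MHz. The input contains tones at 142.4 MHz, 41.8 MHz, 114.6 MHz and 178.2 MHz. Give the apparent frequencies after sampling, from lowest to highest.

fs/2 = 18.3 MHz.
142.4 MHz mod fs = 32.6 MHz.
32.6 MHz > fs/2 = 18.3 MHz, folds to fs − 32.6 MHz = 4 MHz.
41.8 MHz mod fs = 5.2 MHz.
5.2 MHz ≤ fs/2 = 18.3 MHz, appears at 5.2 MHz.
114.6 MHz mod fs = 4.8 MHz.
4.8 MHz ≤ fs/2 = 18.3 MHz, appears at 4.8 MHz.
178.2 MHz mod fs = 31.8 MHz.
31.8 MHz > fs/2 = 18.3 MHz, folds to fs − 31.8 MHz = 4.8 MHz.
Distinct values: {4 MHz, 4.8 MHz, 5.2 MHz}.

4 MHz, 4.8 MHz, 5.2 MHz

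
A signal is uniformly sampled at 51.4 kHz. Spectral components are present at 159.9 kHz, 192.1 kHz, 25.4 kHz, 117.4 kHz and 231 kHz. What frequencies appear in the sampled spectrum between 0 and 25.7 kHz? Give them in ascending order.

fs/2 = 25.7 kHz.
159.9 kHz mod fs = 5.7 kHz.
5.7 kHz ≤ fs/2 = 25.7 kHz, appears at 5.7 kHz.
192.1 kHz mod fs = 37.9 kHz.
37.9 kHz > fs/2 = 25.7 kHz, folds to fs − 37.9 kHz = 13.5 kHz.
25.4 kHz ≤ fs/2 = 25.7 kHz, passes unchanged.
117.4 kHz mod fs = 14.6 kHz.
14.6 kHz ≤ fs/2 = 25.7 kHz, appears at 14.6 kHz.
231 kHz mod fs = 25.4 kHz.
25.4 kHz ≤ fs/2 = 25.7 kHz, appears at 25.4 kHz.
Distinct values: {5.7 kHz, 13.5 kHz, 14.6 kHz, 25.4 kHz}.

5.7 kHz, 13.5 kHz, 14.6 kHz, 25.4 kHz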